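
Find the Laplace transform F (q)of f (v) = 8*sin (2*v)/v 8*atan (2/q)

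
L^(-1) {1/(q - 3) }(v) exp(3*v) 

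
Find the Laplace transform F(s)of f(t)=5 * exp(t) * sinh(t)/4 5/(4 * s * (s - 2))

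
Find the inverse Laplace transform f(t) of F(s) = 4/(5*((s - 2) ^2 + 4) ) 2*exp(2*t)*sin(2*t) /5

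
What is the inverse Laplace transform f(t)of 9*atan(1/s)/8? 9*sin(t)/(8*t)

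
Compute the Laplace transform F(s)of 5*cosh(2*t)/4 5*s/(4*(s^2 - 4))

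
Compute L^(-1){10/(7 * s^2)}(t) 10 * t/7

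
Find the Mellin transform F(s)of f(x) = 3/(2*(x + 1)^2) -3*pi*(s - 1)/(2*sin(pi*s))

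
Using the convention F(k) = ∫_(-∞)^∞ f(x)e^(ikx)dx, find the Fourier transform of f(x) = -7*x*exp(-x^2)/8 -7*I*sqrt(pi)*k*exp(-k^2/4)/16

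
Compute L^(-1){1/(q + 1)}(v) exp(-v)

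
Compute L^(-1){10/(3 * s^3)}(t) 5 * t^2/3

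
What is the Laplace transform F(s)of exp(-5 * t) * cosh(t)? (s + 5)/((s + 5)^2 - 1)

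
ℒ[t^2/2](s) s^(-3)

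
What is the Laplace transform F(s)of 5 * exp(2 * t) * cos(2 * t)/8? 5 * (s - 2)/(8 * ((s - 2)^2 + 4))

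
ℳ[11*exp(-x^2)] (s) 11*gamma(s/2)/2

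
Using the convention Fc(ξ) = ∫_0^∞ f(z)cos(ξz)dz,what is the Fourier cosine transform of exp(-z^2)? sqrt(pi) * exp(-ξ^2/4)/2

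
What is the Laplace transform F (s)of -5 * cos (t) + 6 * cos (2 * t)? 6 * s/ (s^2 + 4) - 5 * s/ (s^2 + 1)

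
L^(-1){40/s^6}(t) t^5/3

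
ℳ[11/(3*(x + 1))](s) 11*pi*csc(pi*s)/3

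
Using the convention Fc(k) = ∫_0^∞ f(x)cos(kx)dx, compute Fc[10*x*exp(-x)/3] 10*(1 - k^2)/(3*(k^2 + 1)^2)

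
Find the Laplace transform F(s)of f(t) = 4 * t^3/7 24/(7 * s^4)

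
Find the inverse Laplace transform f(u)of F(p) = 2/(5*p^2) 2*u/5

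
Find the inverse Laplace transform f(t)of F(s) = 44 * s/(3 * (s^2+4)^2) 11 * t * sin(2 * t)/3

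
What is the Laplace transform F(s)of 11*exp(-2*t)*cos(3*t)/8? 11*(s + 2)/(8*((s + 2)^2 + 9))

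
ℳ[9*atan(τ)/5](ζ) -9*pi*sec(pi*ζ/2)/(10*ζ)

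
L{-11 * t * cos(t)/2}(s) 11 * (1 - s^2)/(2 * (s^2 + 1)^2)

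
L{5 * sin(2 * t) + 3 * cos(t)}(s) 3 * s/(s^2 + 1) + 10/(s^2 + 4)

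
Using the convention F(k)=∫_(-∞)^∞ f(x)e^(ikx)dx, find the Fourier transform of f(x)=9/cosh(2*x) 9*pi/(2*cosh(pi*k/4))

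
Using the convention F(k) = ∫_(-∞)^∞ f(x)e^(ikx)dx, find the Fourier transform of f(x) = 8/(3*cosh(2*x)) 4*pi/(3*cosh(pi*k/4))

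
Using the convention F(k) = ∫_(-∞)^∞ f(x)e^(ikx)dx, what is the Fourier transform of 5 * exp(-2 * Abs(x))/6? 10/(3 * (k^2 + 4))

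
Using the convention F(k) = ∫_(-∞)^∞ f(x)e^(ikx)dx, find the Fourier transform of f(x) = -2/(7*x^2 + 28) -pi*exp(-2*Abs(k))/7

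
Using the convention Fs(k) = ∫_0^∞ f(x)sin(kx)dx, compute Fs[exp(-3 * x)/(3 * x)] atan(k/3)/3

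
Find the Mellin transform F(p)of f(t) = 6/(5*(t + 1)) 6*pi*csc(pi*p)/5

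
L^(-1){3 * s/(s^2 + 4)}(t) 3 * cos(2 * t)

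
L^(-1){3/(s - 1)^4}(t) t^3 * exp(t)/2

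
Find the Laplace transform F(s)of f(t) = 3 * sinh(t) 3/(s^2-1)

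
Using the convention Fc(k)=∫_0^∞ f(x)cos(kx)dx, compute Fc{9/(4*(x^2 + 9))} 3*pi*exp(-3*k)/8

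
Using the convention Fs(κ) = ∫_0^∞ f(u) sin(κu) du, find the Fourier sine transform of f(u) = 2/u pi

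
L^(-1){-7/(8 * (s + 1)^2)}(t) -7 * t * exp(-t)/8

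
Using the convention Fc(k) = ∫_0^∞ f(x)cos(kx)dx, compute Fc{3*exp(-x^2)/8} 3*sqrt(pi)*exp(-k^2/4)/16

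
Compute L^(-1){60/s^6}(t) t^5/2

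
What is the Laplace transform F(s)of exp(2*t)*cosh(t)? (s - 2)/((s - 2)^2 - 1)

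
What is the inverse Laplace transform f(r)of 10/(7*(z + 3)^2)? 10*r*exp(-3*r)/7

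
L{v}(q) q^(-2)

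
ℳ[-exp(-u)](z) -gamma(z)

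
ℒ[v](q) q^(-2)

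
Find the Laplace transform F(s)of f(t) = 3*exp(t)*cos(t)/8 3*(s - 1)/(8*((s - 1)^2 + 1))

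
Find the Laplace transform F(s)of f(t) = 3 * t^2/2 3/s^3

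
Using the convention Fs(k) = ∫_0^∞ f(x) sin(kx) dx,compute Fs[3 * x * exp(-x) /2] 3 * k/(k^2 + 1) ^2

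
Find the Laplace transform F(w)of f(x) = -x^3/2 -3/w^4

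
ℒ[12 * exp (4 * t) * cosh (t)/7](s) 12 * (s - 4)/ (7 * ( (s - 4)^2-1))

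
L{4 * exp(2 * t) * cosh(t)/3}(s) 4 * (s - 2)/(3 * ((s - 2)^2 - 1))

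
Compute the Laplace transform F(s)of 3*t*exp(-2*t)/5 3/(5*(s + 2)^2)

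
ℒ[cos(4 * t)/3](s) s/(3 * (s^2 + 16))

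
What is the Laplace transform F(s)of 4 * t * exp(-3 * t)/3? 4/(3 * (s + 3)^2)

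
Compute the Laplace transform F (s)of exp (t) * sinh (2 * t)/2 1/ ( (s - 1)^2 - 4)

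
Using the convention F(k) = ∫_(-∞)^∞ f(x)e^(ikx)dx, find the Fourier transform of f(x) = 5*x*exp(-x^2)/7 5*I*sqrt(pi)*k*exp(-k^2/4)/14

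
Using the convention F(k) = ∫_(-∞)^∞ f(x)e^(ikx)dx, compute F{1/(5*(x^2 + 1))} pi*exp(-Abs(k))/5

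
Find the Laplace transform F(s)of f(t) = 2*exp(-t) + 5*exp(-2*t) 5/(s + 2) + 2/(s + 1)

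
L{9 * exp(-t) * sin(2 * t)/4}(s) 9/(2 * ((s + 1)^2 + 4))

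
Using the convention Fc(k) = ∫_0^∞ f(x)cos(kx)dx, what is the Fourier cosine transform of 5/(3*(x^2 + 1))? 5*pi*exp(-k)/6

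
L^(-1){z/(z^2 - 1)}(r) cosh(r)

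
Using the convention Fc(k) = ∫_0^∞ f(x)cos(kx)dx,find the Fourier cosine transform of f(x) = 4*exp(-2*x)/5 8/(5*(k^2 + 4))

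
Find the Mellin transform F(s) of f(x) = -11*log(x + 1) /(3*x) 11*pi*csc(pi*s) /(3*(s - 1) ) 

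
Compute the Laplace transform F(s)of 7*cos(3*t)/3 7*s/(3*(s^2 + 9))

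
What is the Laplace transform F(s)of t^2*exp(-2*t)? 2/(s + 2)^3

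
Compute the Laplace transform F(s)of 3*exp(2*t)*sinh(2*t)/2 3/(s*(s - 4))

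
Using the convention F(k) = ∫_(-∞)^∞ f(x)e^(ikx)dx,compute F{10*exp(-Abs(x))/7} 20/(7*(k^2 + 1))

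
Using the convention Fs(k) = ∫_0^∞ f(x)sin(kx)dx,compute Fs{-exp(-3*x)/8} -k/(8*k^2 + 72)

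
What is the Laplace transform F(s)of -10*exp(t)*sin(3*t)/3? -10/((s - 1)^2 + 9)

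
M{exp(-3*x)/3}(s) gamma(s)/(3*3^s)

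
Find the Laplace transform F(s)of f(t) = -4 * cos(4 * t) -4 * s/(s^2 + 16)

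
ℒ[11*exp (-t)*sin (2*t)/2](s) 11/ ( (s + 1)^2 + 4)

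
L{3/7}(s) 3/(7*s)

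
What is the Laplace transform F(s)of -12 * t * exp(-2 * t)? -12/(s + 2)^2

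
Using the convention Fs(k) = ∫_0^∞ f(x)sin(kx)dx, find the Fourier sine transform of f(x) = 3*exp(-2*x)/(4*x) 3*atan(k/2)/4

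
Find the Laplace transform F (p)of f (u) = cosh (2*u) p/ (p^2 - 4)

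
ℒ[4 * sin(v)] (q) 4/(q^2+1)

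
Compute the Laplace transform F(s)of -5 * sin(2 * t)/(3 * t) -5 * atan(2/s)/3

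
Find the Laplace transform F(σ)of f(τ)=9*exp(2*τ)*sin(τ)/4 9/(4*((σ - 2)^2+1))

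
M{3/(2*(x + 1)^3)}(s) 3*pi*(s - 2)*(s - 1)/(4*sin(pi*s))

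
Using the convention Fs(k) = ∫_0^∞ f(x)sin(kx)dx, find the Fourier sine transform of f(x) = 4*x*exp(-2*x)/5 16*k/(5*(k^2 + 4)^2)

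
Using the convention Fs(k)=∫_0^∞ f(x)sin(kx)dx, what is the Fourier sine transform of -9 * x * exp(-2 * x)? -36 * k/(k^2+4)^2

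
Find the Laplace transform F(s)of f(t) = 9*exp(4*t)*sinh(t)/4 9/(4*((s - 4)^2 - 1))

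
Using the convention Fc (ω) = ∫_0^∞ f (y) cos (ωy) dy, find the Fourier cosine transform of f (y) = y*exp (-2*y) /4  (4 - ω^2) / (4*(ω^2 + 4) ^2) 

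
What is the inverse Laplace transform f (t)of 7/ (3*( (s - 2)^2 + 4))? 7*exp (2*t)*sin (2*t)/6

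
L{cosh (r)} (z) z/ (z^2 - 1)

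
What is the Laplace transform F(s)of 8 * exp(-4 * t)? 8/(s + 4)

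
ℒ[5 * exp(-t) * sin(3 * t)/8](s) 15/(8 * ((s + 1)^2 + 9))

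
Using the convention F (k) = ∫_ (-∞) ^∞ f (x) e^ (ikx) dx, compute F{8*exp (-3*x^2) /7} 8*sqrt (3)*sqrt (pi)*exp (-k^2/12) /21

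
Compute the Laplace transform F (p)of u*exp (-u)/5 1/ (5*(p + 1)^2)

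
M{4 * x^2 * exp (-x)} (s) 4 * gamma (s + 2)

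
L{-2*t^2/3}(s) -4/(3*s^3)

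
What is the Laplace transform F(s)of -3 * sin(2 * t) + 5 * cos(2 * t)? 5 * s/(s^2 + 4) - 6/(s^2 + 4)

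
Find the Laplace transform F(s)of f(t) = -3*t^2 -6/s^3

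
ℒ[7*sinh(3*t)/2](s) 21/(2*(s^2 - 9))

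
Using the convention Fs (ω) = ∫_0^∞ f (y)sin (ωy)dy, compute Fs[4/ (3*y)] 2*pi/3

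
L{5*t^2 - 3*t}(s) 10/s^3 - 3/s^2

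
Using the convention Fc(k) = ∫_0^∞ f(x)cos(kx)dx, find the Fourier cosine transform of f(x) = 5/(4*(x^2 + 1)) 5*pi*exp(-k)/8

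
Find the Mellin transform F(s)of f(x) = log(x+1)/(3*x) -pi*csc(pi*s)/(3*s - 3)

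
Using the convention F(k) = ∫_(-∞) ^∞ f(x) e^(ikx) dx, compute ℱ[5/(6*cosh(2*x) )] 5*pi/(12*cosh(pi*k/4) ) 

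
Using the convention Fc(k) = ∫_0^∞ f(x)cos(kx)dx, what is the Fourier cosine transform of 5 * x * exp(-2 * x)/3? 5 * (4 - k^2)/(3 * (k^2 + 4)^2)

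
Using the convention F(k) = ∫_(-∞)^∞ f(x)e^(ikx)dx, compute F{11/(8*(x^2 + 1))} 11*pi*exp(-Abs(k))/8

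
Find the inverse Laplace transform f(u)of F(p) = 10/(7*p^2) 10*u/7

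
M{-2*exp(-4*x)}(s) -2^(1 - 2*s)*gamma(s)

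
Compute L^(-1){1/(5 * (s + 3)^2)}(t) t * exp(-3 * t)/5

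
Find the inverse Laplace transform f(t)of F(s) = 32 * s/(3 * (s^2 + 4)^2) 8 * t * sin(2 * t)/3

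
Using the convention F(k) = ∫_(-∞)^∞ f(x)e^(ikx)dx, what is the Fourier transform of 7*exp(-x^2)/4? 7*sqrt(pi)*exp(-k^2/4)/4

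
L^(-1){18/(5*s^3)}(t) 9*t^2/5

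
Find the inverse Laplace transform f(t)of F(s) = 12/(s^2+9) 4*sin(3*t)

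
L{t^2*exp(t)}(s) 2/(s - 1)^3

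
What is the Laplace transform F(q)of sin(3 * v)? 3/(q^2+9)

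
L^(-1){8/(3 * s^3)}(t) 4 * t^2/3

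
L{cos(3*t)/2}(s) s/(2*(s^2+9))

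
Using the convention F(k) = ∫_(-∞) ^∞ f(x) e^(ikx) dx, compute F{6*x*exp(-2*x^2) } 3*sqrt(2)*I*sqrt(pi)*k*exp(-k^2/8) /4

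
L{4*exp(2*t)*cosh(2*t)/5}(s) 4*(s - 2)/(5*s*(s - 4))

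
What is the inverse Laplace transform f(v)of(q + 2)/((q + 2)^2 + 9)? exp(-2*v)*cos(3*v)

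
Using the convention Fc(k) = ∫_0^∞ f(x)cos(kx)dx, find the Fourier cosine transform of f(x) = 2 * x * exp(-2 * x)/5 2 * (4 - k^2)/(5 * (k^2 + 4)^2)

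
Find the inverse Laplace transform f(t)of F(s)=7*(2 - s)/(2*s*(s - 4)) -7*exp(2*t)*cosh(2*t)/2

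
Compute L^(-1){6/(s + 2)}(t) 6*exp(-2*t)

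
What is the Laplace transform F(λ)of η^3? 6/λ^4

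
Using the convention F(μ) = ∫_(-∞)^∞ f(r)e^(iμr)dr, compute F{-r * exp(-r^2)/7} -I * sqrt(pi) * μ * exp(-μ^2/4)/14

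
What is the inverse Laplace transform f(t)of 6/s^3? 3 * t^2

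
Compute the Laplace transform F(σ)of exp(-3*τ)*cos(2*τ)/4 (σ + 3)/(4*((σ + 3)^2 + 4))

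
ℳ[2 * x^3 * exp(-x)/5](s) 2 * gamma(s + 3)/5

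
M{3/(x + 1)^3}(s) 3*pi*(s - 2)*(s - 1)/(2*sin(pi*s))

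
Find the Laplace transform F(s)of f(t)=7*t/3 7/(3*s^2)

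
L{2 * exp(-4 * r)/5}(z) 2/(5 * (z + 4))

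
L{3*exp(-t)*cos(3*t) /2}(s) 3*(s + 1) /(2*((s + 1) ^2 + 9) ) 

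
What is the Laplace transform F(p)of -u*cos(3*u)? (9 - p^2)/(p^2 + 9)^2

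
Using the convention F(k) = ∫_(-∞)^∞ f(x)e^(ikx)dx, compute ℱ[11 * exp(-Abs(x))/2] 11/(k^2 + 1)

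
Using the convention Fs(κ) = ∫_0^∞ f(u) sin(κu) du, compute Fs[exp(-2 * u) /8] κ/(8 * (κ^2 + 4) ) 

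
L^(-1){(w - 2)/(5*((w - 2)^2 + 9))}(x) exp(2*x)*cos(3*x)/5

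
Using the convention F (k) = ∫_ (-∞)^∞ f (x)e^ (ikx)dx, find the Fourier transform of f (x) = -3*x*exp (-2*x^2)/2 -3*sqrt (2)*I*sqrt (pi)*k*exp (-k^2/8)/16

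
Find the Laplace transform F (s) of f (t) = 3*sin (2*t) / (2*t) 3*atan (2/s) /2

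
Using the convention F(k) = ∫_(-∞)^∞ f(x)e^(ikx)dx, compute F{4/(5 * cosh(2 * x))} 2 * pi/(5 * cosh(pi * k/4))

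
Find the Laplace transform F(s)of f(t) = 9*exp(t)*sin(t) 9/((s - 1)^2 + 1)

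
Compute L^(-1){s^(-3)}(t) t^2/2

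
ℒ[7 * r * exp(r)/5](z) 7/(5 * (z - 1)^2)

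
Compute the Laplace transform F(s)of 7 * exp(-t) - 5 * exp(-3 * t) 7/(s + 1) - 5/(s + 3)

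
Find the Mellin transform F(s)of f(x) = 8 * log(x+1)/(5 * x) -8 * pi * csc(pi * s)/(5 * s - 5)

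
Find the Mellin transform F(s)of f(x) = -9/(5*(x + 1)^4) 3*pi*(s - 3)*(s - 2)*(s - 1)/(10*sin(pi*s))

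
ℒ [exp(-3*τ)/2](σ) 1/(2*(σ + 3))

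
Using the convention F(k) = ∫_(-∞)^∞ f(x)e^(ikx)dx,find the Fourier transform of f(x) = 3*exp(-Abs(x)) 6/(k^2 + 1)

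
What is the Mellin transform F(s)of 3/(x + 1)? 3 * pi * csc(pi * s)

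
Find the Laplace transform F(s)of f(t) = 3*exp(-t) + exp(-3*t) 1/(s + 3) + 3/(s + 1)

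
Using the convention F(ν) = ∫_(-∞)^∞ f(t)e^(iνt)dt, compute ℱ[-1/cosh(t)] -pi/cosh(pi * ν/2)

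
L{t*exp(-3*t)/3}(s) 1/(3*(s + 3)^2)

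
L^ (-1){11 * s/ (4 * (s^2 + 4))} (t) 11 * cos (2 * t)/4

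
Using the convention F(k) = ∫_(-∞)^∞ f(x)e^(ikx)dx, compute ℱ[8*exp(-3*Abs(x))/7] 48/(7*(k^2 + 9))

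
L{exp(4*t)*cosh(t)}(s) (s - 4)/((s - 4)^2 - 1)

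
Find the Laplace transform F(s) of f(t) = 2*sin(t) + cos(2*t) s/(s^2 + 4) + 2/(s^2 + 1) 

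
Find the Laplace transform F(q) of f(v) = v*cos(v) (q^2 - 1) /(q^2 + 1) ^2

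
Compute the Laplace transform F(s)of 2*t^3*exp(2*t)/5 12/(5*(s - 2)^4)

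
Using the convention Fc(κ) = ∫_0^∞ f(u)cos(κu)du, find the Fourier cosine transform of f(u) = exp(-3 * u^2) sqrt(3) * sqrt(pi) * exp(-κ^2/12)/6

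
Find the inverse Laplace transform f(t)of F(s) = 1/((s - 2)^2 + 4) exp(2*t)*sin(2*t)/2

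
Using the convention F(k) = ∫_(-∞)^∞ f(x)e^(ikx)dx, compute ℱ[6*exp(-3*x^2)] 2*sqrt(3)*sqrt(pi)*exp(-k^2/12)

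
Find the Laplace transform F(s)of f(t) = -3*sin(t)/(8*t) -3*atan(1/s)/8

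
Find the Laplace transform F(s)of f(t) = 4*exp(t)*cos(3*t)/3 4*(s - 1)/(3*((s - 1)^2+9))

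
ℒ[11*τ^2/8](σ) 11/(4*σ^3) 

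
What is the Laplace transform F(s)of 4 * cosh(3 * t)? 4 * s/(s^2 - 9)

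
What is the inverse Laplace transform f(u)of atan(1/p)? sin(u)/u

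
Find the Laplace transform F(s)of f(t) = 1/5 1/(5*s)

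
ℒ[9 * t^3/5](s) 54/(5 * s^4)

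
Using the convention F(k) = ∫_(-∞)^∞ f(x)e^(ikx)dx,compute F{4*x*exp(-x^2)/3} 2*I*sqrt(pi)*k*exp(-k^2/4)/3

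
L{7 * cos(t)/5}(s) 7 * s/(5 * (s^2 + 1))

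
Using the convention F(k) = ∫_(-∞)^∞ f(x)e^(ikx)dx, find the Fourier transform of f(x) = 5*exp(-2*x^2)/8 5*sqrt(2)*sqrt(pi)*exp(-k^2/8)/16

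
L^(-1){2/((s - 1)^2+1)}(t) 2*exp(t)*sin(t)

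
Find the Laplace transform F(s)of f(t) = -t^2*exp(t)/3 -2/(3*(s - 1)^3)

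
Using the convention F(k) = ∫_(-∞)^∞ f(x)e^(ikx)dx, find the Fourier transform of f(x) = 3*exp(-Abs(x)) 6/(k^2 + 1)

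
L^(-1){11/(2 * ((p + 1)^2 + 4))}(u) 11 * exp(-u) * sin(2 * u)/4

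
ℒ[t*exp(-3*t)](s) (s + 3) ^(-2) 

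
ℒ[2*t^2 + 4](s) 4/s + 4/s^3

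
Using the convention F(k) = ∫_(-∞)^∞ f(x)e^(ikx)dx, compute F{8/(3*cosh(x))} 8*pi/(3*cosh(pi*k/2))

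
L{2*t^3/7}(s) 12/(7*s^4)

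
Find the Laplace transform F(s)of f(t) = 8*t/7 8/(7*s^2)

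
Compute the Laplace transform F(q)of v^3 6/q^4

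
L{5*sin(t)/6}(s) 5/(6*(s^2 + 1))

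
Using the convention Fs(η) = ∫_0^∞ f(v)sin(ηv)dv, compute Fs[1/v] pi/2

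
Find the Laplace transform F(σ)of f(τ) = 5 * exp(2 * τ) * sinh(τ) 5/((σ - 2)^2-1)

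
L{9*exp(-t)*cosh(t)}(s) 9*(s+1)/(s*(s+2))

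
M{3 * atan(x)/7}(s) -3 * pi * sec(pi * s/2)/(14 * s)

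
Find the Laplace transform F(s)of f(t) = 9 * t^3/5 54/(5 * s^4)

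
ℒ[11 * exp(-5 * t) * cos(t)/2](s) 11 * (s + 5)/(2 * ((s + 5)^2 + 1))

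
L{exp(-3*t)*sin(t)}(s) 1/((s+3)^2+1)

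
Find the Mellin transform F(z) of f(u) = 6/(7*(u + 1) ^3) 3*pi*(z - 2)*(z - 1) /(7*sin(pi*z) ) 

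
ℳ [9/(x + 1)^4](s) 3*gamma(s)*gamma(4 - s)/2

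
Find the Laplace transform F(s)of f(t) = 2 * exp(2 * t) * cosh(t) 2 * (s - 2)/((s - 2)^2 - 1)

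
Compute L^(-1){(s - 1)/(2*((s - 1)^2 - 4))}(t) exp(t)*cosh(2*t)/2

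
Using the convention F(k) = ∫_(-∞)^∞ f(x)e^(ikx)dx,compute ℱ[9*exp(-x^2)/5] 9*sqrt(pi)*exp(-k^2/4)/5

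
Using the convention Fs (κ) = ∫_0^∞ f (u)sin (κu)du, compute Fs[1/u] pi/2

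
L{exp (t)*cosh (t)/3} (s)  (s - 1)/ (3*s*(s - 2))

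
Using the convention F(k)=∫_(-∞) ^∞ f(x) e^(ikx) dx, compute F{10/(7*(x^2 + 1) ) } 10*pi*exp(-Abs(k) ) /7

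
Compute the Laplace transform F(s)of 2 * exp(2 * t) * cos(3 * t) 2 * (s - 2)/((s - 2)^2 + 9)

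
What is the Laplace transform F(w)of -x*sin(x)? -2*w/(w^2 + 1)^2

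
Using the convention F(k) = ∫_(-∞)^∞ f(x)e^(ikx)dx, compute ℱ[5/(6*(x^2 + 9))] 5*pi*exp(-3*Abs(k))/18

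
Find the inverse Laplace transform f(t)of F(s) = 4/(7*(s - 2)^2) 4*t*exp(2*t)/7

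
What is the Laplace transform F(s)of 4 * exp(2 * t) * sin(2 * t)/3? 8/(3 * ((s - 2)^2 + 4))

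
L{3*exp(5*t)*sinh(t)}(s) 3/((s - 5)^2-1)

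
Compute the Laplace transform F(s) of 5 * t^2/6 5/(3 * s^3) 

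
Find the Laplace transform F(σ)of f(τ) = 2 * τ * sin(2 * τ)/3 8 * σ/(3 * (σ^2 + 4)^2)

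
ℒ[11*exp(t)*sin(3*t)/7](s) 33/(7*((s - 1)^2+9))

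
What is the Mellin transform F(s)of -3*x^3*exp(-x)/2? -3*gamma(s + 3)/2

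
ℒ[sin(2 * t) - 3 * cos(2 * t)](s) 2/(s^2 + 4) - 3 * s/(s^2 + 4)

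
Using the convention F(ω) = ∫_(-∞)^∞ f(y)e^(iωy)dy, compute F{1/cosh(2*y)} pi/(2*cosh(pi*ω/4))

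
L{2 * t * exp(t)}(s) 2/(s - 1)^2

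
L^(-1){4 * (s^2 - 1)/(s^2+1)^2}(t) 4 * t * cos(t)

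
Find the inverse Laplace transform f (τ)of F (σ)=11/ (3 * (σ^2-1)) 11 * sinh (τ)/3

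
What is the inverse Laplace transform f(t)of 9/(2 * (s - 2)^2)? 9 * t * exp(2 * t)/2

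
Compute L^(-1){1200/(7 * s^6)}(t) 10 * t^5/7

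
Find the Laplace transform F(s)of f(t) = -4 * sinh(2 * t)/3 -8/(3 * s^2 - 12)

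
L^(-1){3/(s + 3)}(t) 3 * exp(-3 * t)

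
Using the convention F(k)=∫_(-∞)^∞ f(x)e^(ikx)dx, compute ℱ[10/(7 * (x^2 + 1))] 10 * pi * exp(-Abs(k))/7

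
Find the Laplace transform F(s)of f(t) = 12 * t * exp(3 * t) 12/(s - 3)^2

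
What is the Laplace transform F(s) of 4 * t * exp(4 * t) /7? 4/(7 * (s - 4) ^2) 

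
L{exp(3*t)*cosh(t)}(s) (s - 3)/((s - 3)^2 - 1)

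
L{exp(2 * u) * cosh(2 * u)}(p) (p - 2)/(p * (p - 4))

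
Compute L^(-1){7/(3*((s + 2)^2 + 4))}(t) 7*exp(-2*t)*sin(2*t)/6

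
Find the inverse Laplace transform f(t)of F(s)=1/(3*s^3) t^2/6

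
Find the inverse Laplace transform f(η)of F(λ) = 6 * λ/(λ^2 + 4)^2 3 * η * sin(2 * η)/2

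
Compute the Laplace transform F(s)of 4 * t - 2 4/s^2 - 2/s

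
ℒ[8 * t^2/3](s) 16/(3 * s^3)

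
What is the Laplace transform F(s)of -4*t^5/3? -160/s^6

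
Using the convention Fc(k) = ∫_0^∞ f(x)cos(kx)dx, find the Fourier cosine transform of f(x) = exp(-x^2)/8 sqrt(pi)*exp(-k^2/4)/16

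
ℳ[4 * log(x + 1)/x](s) -4 * pi * csc(pi * s)/(s - 1)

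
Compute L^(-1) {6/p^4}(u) u^3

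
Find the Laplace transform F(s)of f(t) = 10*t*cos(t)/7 10*(s^2 - 1)/(7*(s^2 + 1)^2)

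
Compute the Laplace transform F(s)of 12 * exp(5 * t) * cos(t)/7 12 * (s - 5)/(7 * ((s - 5)^2 + 1))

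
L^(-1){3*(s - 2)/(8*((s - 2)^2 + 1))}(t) 3*exp(2*t)*cos(t)/8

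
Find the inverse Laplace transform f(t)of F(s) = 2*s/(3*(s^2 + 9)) 2*cos(3*t)/3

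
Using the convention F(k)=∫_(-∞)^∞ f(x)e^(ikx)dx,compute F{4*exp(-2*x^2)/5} 2*sqrt(2)*sqrt(pi)*exp(-k^2/8)/5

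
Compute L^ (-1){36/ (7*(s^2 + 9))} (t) 12*sin (3*t)/7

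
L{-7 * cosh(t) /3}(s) -7 * s/(3 * s^2 - 3) 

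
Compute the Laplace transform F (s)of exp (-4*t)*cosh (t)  (s + 4)/ ( (s + 4)^2 - 1)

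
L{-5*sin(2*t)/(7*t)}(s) -5*atan(2/s)/7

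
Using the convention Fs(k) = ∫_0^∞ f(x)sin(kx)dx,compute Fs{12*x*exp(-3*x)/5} 72*k/(5*(k^2 + 9)^2)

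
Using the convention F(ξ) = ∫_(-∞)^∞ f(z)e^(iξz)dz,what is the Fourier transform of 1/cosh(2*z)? pi/(2*cosh(pi*ξ/4))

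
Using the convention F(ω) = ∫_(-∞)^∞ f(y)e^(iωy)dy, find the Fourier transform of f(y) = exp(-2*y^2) sqrt(2)*sqrt(pi)*exp(-ω^2/8)/2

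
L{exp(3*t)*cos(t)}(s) (s - 3)/((s - 3)^2 + 1)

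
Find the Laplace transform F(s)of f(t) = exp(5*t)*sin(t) 1/((s - 5)^2 + 1)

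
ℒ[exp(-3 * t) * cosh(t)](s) (s+3)/((s+3)^2 - 1)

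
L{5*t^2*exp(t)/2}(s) 5/(s - 1)^3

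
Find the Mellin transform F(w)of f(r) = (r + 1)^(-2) (-pi*w + pi)/sin(pi*w)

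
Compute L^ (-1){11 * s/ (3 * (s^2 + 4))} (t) 11 * cos (2 * t)/3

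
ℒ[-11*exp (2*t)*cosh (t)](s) 11*(2 - s)/ ( (s - 2)^2 - 1)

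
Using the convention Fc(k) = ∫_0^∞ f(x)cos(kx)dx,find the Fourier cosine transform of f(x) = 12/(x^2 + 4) 3*pi*exp(-2*k)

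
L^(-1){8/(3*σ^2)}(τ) 8*τ/3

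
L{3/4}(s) 3/(4*s)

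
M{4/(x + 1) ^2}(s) -4*pi*(s - 1) /sin(pi*s) 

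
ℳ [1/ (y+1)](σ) pi*csc (pi*σ)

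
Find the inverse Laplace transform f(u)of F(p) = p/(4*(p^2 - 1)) cosh(u)/4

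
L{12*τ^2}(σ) 24/σ^3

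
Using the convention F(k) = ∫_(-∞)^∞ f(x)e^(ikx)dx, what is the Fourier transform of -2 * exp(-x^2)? -2 * sqrt(pi) * exp(-k^2/4)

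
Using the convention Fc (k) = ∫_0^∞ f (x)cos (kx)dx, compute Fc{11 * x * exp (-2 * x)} 11 * (4 - k^2)/ (k^2 + 4)^2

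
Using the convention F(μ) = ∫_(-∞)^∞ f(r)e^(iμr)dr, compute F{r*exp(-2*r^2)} sqrt(2)*I*sqrt(pi)*μ*exp(-μ^2/8)/8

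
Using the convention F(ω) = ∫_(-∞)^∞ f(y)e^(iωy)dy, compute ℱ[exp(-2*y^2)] sqrt(2)*sqrt(pi)*exp(-ω^2/8)/2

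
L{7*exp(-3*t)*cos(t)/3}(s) 7*(s+3)/(3*((s+3)^2+1))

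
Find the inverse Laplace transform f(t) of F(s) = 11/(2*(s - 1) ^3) 11*t^2*exp(t) /4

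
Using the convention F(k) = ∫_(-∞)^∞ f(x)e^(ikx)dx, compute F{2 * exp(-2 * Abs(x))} 8/(k^2+4)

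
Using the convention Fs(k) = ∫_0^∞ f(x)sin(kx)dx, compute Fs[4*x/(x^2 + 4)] 2*pi*exp(-2*k)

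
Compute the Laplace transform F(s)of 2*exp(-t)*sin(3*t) 6/((s + 1)^2 + 9)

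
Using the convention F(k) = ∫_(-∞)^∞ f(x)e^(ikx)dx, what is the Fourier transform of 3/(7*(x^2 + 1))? 3*pi*exp(-Abs(k))/7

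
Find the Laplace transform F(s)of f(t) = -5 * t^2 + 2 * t 2/s^2 - 10/s^3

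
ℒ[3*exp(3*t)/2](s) 3/(2*(s - 3))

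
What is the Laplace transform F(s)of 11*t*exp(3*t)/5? 11/(5*(s - 3)^2)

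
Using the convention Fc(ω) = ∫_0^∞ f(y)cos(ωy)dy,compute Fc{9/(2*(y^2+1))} 9*pi*exp(-ω)/4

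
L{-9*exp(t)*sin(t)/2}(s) -9/(2*(s - 1)^2+2)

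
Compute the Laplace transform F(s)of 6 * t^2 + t 12/s^3 + s^(-2)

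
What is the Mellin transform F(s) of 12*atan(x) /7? -6*pi*sec(pi*s/2) /(7*s) 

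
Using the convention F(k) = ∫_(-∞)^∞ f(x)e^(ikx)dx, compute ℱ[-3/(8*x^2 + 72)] -pi*exp(-3*Abs(k))/8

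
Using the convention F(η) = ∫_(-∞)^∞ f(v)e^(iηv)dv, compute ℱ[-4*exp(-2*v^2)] -2*sqrt(2)*sqrt(pi)*exp(-η^2/8)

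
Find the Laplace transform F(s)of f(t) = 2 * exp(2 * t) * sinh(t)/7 2/(7 * ((s - 2)^2 - 1))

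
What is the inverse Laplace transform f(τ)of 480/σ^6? 4*τ^5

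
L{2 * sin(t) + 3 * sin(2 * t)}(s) 6/(s^2 + 4) + 2/(s^2 + 1)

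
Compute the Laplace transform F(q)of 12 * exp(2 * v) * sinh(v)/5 12/(5 * ((q - 2)^2 - 1))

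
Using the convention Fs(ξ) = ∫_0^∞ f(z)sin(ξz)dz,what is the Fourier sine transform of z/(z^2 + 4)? pi*exp(-2*ξ)/2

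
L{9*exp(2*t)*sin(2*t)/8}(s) 9/(4*((s - 2)^2 + 4))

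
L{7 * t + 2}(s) 7/s^2 + 2/s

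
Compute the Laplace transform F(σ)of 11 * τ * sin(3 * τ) 66 * σ/(σ^2 + 9)^2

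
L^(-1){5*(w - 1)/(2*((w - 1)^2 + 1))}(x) 5*exp(x)*cos(x)/2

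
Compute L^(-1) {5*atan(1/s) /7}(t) 5*sin(t) /(7*t) 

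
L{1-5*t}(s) 1/s - 5/s^2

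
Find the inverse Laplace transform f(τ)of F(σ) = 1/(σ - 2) exp(2 * τ)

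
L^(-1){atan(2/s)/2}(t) sin(2*t)/(2*t)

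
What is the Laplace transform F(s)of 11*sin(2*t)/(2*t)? 11*atan(2/s)/2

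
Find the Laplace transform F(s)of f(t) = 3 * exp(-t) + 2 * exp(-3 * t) 2/(s + 3) + 3/(s + 1)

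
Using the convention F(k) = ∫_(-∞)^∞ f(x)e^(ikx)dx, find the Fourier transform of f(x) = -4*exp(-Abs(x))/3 -8/(3*k^2 + 3)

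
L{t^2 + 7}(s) 7/s + 2/s^3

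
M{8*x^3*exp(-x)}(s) 8*gamma(s + 3)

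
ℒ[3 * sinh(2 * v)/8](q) 3/(4 * (q^2 - 4))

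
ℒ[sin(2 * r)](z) 2/(z^2 + 4)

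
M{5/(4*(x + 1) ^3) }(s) 5*pi*(s - 2)*(s - 1) /(8*sin(pi*s) ) 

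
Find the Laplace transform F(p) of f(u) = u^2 2/p^3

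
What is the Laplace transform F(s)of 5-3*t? 5/s - 3/s^2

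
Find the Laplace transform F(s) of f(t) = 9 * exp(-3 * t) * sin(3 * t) 27/((s + 3) ^2 + 9) 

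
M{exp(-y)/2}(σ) gamma(σ)/2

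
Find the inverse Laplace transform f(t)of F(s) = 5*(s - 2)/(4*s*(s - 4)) 5*exp(2*t)*cosh(2*t)/4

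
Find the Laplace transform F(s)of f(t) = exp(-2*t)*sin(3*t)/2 3/(2*((s + 2)^2 + 9))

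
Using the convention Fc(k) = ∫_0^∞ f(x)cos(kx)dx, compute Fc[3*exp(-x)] 3/(k^2 + 1)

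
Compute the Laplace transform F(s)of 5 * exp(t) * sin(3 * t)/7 15/(7 * ((s - 1)^2+9))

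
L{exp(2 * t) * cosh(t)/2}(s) (s - 2)/(2 * ((s - 2)^2 - 1))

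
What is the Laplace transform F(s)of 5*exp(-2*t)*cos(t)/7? 5*(s + 2)/(7*((s + 2)^2 + 1))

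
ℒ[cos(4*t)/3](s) s/(3*(s^2 + 16))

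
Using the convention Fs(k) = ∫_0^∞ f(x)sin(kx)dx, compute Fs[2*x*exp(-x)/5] 4*k/(5*(k^2 + 1)^2)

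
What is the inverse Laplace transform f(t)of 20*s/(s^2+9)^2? 10*t*sin(3*t)/3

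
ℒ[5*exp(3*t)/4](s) 5/(4*(s - 3))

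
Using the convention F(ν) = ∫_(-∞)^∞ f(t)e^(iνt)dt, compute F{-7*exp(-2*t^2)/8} -7*sqrt(2)*sqrt(pi)*exp(-ν^2/8)/16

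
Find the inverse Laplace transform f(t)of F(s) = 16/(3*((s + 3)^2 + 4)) 8*exp(-3*t)*sin(2*t)/3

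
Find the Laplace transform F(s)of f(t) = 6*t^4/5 144/(5*s^5)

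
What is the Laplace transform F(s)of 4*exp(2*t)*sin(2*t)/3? 8/(3*((s - 2)^2+4))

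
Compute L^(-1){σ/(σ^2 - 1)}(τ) cosh(τ)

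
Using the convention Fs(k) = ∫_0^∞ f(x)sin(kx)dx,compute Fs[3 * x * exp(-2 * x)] 12 * k/(k^2 + 4)^2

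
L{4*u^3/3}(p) 8/p^4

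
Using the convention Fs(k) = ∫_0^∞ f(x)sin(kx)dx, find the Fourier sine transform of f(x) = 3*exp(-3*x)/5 3*k/(5*(k^2 + 9))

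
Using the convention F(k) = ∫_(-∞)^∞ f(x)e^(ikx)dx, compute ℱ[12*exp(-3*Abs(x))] 72/(k^2+9)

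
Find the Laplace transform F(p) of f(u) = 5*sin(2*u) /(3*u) 5*atan(2/p) /3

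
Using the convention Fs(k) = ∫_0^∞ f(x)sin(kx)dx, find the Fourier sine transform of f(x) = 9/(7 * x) 9 * pi/14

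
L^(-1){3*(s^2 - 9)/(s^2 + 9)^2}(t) 3*t*cos(3*t)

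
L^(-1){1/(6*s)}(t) 1/6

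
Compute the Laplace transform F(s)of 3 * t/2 3/(2 * s^2)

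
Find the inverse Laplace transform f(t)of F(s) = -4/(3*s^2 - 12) -2*sinh(2*t)/3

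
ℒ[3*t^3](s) 18/s^4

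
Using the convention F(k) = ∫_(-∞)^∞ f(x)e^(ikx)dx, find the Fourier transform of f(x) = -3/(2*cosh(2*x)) -3*pi/(4*cosh(pi*k/4))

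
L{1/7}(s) 1/(7*s)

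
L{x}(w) w^(-2)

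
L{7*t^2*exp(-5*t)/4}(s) 7/(2*(s + 5)^3)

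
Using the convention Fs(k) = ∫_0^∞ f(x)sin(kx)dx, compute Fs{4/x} 2*pi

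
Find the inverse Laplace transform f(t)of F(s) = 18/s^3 9*t^2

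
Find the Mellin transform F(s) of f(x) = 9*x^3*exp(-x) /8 9*gamma(s + 3) /8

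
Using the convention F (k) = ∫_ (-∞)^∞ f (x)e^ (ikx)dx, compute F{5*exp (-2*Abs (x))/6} 10/ (3*(k^2 + 4))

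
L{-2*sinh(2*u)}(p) -4/(p^2 - 4)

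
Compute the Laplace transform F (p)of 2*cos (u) 2*p/ (p^2+1)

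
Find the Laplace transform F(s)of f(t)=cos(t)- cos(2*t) s/(s^2 + 1)- s/(s^2 + 4)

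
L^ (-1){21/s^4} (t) 7*t^3/2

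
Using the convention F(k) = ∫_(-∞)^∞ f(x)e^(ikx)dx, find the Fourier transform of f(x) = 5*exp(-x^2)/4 5*sqrt(pi)*exp(-k^2/4)/4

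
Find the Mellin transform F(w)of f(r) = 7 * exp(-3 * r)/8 7 * gamma(w)/(8 * 3^w)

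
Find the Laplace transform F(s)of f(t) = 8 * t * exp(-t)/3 8/(3 * (s + 1)^2)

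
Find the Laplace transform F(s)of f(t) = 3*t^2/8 3/(4*s^3)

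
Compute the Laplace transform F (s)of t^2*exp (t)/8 1/ (4*(s - 1)^3)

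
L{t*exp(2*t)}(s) (s - 2)^(-2)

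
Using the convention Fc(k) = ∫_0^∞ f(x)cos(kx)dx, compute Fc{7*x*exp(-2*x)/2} 7*(4 - k^2)/(2*(k^2 + 4)^2)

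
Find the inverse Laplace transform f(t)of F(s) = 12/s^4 2*t^3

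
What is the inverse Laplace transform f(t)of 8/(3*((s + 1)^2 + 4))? 4*exp(-t)*sin(2*t)/3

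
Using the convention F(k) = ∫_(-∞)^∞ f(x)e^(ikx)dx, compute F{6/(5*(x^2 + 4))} 3*pi*exp(-2*Abs(k))/5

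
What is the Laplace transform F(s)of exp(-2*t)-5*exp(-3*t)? 1/(s + 2)-5/(s + 3)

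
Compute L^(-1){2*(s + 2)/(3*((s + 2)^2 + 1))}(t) 2*exp(-2*t)*cos(t)/3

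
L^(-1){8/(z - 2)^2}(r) 8 * r * exp(2 * r)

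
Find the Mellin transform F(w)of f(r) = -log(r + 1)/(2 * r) pi * csc(pi * w)/(2 * (w - 1))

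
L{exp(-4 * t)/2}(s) 1/(2 * (s+4))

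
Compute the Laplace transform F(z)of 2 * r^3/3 4/z^4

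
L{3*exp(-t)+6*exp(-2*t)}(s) 6/(s+2)+3/(s+1)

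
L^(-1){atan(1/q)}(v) sin(v)/v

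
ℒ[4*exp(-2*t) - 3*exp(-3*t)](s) 4/(s + 2) - 3/(s + 3)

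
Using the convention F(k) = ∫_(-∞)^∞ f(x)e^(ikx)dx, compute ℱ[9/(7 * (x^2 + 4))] 9 * pi * exp(-2 * Abs(k))/14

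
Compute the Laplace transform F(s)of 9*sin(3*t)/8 27/(8*(s^2 + 9))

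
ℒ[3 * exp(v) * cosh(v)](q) 3 * (q - 1)/(q * (q - 2))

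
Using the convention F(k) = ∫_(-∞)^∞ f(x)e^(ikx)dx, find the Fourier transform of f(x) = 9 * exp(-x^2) 9 * sqrt(pi) * exp(-k^2/4)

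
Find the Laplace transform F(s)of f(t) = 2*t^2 4/s^3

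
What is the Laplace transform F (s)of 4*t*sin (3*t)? 24*s/ (s^2 + 9)^2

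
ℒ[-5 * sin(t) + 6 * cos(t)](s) 6 * s/(s^2 + 1) - 5/(s^2 + 1)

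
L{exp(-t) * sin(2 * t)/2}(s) 1/((s + 1)^2 + 4)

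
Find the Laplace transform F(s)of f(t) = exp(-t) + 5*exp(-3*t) 1/(s + 1) + 5/(s + 3)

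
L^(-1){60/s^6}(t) t^5/2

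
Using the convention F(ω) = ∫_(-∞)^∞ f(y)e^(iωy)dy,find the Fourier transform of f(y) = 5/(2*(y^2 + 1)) 5*pi*exp(-Abs(ω))/2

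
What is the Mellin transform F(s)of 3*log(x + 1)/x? -3*pi*csc(pi*s)/(s - 1)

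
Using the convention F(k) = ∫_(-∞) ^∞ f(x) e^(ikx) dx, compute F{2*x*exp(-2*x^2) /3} sqrt(2)*I*sqrt(pi)*k*exp(-k^2/8) /12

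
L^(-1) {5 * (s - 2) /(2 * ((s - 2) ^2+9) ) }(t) 5 * exp(2 * t) * cos(3 * t) /2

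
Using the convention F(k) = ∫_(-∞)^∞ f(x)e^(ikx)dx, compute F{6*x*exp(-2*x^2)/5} 3*sqrt(2)*I*sqrt(pi)*k*exp(-k^2/8)/20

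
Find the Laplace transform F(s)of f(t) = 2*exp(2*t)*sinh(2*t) 4/(s*(s - 4))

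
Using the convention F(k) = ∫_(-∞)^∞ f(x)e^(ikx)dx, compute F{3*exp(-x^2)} 3*sqrt(pi)*exp(-k^2/4)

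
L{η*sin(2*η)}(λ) 4*λ/(λ^2+4)^2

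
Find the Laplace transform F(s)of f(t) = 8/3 8/(3*s)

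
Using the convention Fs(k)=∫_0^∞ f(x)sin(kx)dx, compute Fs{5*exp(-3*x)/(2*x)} 5*atan(k/3)/2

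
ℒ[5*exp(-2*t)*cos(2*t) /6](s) 5*(s + 2) /(6*((s + 2) ^2 + 4) ) 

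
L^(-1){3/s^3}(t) 3*t^2/2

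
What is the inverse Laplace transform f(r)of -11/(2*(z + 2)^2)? -11*r*exp(-2*r)/2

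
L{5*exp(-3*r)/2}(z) 5/(2*(z + 3))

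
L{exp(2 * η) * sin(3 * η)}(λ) 3/((λ - 2)^2+9)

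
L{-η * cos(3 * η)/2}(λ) (9 - λ^2)/(2 * (λ^2 + 9)^2)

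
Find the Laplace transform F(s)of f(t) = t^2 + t s^(-2) + 2/s^3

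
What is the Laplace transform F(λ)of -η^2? -2/λ^3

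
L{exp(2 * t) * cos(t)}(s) (s - 2)/((s - 2)^2+1)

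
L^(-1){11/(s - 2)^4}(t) 11 * t^3 * exp(2 * t)/6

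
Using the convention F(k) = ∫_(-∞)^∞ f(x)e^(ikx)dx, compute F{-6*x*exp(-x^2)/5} -3*I*sqrt(pi)*k*exp(-k^2/4)/5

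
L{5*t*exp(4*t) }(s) 5/(s - 4) ^2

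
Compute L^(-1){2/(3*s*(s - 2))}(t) 2*exp(t)*sinh(t)/3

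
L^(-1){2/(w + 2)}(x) 2*exp(-2*x)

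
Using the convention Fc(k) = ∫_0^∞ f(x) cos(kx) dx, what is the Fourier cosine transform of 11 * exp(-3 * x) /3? 11/(k^2 + 9) 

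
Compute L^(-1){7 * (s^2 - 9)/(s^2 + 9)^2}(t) 7 * t * cos(3 * t)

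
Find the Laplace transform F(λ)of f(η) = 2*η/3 2/(3*λ^2)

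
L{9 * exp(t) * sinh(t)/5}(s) 9/(5 * s * (s - 2))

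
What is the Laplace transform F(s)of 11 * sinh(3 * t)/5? 33/(5 * (s^2 - 9))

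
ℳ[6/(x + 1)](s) 6*pi*csc(pi*s)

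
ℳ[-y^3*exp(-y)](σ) -gamma(σ + 3)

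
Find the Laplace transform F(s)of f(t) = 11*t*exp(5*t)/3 11/(3*(s - 5)^2)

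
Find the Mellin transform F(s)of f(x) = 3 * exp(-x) 3 * gamma(s)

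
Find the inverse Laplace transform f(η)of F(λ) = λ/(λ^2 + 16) cos(4*η)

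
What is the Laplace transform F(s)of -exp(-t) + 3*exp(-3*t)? 3/(s + 3)-1/(s + 1)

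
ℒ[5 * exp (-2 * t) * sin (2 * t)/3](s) 10/ (3 * ( (s + 2)^2 + 4))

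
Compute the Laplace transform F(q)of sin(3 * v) 3/(q^2 + 9)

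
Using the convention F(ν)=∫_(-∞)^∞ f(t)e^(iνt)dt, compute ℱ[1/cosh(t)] pi/cosh(pi*ν/2)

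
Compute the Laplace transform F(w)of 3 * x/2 3/(2 * w^2)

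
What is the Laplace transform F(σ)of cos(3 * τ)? σ/(σ^2 + 9)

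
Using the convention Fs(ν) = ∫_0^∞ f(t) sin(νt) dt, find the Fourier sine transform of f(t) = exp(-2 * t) ν/(ν^2 + 4) 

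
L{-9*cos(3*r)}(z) -9*z/(z^2 + 9)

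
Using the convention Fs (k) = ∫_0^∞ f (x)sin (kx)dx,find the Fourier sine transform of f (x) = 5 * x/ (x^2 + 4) 5 * pi * exp (-2 * k)/2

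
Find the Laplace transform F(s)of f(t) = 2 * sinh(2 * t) 4/(s^2 - 4)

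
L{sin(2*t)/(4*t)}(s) atan(2/s)/4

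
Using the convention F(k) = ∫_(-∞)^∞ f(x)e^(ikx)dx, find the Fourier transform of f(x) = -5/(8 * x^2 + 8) -5 * pi * exp(-Abs(k))/8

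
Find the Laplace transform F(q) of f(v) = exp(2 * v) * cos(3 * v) (q - 2) /((q - 2) ^2 + 9) 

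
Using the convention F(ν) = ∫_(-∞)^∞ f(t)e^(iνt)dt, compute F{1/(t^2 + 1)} pi*exp(-Abs(ν))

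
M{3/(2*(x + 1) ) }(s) 3*pi*csc(pi*s) /2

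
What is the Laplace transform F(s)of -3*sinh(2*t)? -6/(s^2-4)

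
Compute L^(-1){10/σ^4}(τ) 5 * τ^3/3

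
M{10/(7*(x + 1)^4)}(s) 5*gamma(s)*gamma(4 - s)/21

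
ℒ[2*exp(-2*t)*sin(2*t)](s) 4/((s + 2)^2 + 4)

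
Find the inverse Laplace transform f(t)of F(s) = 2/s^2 2 * t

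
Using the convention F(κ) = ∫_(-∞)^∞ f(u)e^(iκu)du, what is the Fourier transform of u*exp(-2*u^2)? sqrt(2)*I*sqrt(pi)*κ*exp(-κ^2/8)/8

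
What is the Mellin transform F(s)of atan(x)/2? -pi*sec(pi*s/2)/(4*s)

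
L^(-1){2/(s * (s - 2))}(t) 2 * exp(t) * sinh(t)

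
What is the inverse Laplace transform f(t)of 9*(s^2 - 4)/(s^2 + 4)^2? 9*t*cos(2*t)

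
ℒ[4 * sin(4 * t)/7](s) 16/(7 * (s^2+16))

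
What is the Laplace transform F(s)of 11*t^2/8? 11/(4*s^3)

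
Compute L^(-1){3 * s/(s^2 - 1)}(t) 3 * cosh(t)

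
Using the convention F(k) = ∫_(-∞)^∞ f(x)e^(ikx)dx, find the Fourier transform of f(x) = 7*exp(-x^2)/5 7*sqrt(pi)*exp(-k^2/4)/5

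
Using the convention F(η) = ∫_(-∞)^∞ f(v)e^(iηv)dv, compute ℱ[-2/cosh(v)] -2*pi/cosh(pi*η/2)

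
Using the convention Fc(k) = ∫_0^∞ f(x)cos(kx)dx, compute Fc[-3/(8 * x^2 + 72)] -pi * exp(-3 * k)/16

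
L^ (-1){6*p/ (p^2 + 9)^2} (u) u*sin (3*u)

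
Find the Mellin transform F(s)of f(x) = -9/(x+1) -9*pi*csc(pi*s)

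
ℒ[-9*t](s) -9/s^2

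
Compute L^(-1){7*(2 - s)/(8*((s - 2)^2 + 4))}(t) -7*exp(2*t)*cos(2*t)/8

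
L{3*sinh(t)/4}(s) 3/(4*(s^2 - 1))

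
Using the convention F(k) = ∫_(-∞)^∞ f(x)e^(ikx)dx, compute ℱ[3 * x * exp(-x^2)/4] 3 * I * sqrt(pi) * k * exp(-k^2/4)/8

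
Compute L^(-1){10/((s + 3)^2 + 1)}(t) 10 * exp(-3 * t) * sin(t)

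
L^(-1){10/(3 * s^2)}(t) 10 * t/3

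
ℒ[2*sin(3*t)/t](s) 2*atan(3/s)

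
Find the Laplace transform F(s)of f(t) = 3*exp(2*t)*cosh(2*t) 3*(s - 2)/(s*(s - 4))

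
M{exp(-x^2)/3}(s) gamma(s/2)/6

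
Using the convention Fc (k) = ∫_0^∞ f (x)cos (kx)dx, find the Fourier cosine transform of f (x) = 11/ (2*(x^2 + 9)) 11*pi*exp (-3*k)/12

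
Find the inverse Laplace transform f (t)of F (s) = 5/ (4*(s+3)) 5*exp (-3*t)/4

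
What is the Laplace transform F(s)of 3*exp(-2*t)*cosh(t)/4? 3*(s + 2)/(4*((s + 2)^2 - 1))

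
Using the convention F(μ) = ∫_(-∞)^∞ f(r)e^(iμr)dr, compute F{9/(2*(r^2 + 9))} 3*pi*exp(-3*Abs(μ))/2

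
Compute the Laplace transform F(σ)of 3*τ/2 3/(2*σ^2)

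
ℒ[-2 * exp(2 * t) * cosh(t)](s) 2 * (2 - s) /((s - 2) ^2 - 1) 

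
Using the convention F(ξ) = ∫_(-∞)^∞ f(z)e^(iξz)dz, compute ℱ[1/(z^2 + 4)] pi*exp(-2*Abs(ξ))/2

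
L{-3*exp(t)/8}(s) -3/(8*s - 8)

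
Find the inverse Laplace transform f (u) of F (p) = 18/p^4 3*u^3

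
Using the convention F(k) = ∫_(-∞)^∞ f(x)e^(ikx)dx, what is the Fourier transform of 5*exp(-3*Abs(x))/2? 15/(k^2 + 9)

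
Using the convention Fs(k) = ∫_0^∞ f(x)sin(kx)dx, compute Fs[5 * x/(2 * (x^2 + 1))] 5 * pi * exp(-k)/4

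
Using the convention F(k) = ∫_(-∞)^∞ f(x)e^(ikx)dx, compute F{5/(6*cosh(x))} 5*pi/(6*cosh(pi*k/2))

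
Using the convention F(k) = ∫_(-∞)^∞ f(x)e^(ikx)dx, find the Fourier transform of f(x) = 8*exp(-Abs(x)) 16/(k^2 + 1)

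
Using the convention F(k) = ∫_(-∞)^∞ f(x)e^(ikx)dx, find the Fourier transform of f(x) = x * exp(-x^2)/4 I * sqrt(pi) * k * exp(-k^2/4)/8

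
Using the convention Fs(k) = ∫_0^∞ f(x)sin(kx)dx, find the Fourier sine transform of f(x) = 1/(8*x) pi/16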